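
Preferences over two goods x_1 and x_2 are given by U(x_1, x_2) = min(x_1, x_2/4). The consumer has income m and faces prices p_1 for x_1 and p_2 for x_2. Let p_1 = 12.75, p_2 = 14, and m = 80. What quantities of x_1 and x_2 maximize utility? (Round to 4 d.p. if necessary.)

Leontief preferences: the optimum is at the kink where x_1/1 = x_2/4, i.e. x_2 = 4·x_1.
Budget: p_1·x_1 + p_2·4·x_1 = m, so (p_1 + 4·p_2)·x_1 = m.
Demand: x_1*(p_1,p_2,m) = m/(p_1 + 4·p_2), x_2* = 4·m/(p_1 + 4·p_2).
Here 12.75 + 4·14 = 68.75, giving x_1* = 1.1636 and x_2* = 4.6545.

x_1* = 1.1636, x_2* = 4.6545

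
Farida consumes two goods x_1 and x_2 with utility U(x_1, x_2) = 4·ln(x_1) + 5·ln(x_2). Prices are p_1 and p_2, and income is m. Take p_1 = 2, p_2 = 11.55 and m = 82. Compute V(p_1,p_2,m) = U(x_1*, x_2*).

Demand: x_1*(p_1,p_2,m) = 4/9·m/p_1 and x_2* = 5/9·m/p_2.
At p_1=2, p_2=11.55, m=82: x_1* = 4/9·82/2 = 18.2222, x_2* = 3.9442.
Utility at the optimum: U(18.2222, 3.9442) = 18.4718.

V = 18.4718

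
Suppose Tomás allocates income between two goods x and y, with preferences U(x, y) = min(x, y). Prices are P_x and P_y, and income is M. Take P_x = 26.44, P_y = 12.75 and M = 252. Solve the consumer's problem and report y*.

y* = 6.4302

With perfect complements, no substitution: consume in ratio x:y = 1:1.
Budget: P_x·x + P_y·x = M, so (P_x + P_y)·x = M.
Demand: x*(P_x,P_y,M) = M/(P_x + P_y), y* = M/(P_x + P_y).
Here 26.44 + 12.75 = 39.19, giving y* = 6.4302.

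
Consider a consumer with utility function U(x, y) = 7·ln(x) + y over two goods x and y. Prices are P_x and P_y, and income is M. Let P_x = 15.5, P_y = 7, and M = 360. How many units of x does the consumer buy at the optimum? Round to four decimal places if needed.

Set MRS = P_x/P_y: (7/x)/1 = P_x/P_y.
So x*(P_x,P_y) = 7·P_y/P_x, independent of income; and y* = (M − 7·P_y)/P_y.
At the given prices: x* = 7·7/15.5 = 3.1613.

x* = 3.1613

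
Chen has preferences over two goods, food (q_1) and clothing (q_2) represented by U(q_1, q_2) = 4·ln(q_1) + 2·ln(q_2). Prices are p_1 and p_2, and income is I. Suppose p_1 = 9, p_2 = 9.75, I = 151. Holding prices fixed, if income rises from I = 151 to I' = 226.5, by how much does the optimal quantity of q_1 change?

Δq_1* = 5.5926

MU_q_1/MU_q_2 = (4·q_2)/(2·q_1); tangency sets this equal to p_1/p_2.
Rearranging, p_2·q_2 = (1/2)·p_1·q_1. Substituting into the budget gives p_1·q_1·(1 + (1/2)) = I.
Demand: q_1*(p_1,p_2,I) = 2/3·I/p_1 and q_2* = 1/3·I/p_2.
At p_1=9, p_2=9.75, I=151: q_1* = 2/3·151/9 = 11.1852.
At I' = 226.5: q_1* = 16.7778. Change: 16.7778 − 11.1852 = 5.5926.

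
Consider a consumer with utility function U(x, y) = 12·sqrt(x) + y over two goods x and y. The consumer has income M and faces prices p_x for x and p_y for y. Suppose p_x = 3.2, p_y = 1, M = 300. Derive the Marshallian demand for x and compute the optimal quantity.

x* = 3.5156

MU_x = 6/√x, MU_y = 1. Tangency: 6/√x = p_x/p_y.
Thus x* = (6·p_y/p_x)² — independent of M — with the rest of income spent on y.
Plugging in: x* = (6·1/3.2)² = 3.5156.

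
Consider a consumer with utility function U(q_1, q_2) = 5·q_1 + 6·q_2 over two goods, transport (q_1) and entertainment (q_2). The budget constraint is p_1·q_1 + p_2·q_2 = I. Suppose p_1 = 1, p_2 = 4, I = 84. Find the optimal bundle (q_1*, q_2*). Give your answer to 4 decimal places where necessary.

Perfect substitutes: compare marginal utility per dollar. 5/p_1 vs 6/p_2 → 5 vs 1.5.
q_1 gives more utility per dollar, so spend all income on q_1: q_1* = I/p_1, q_2* = 0.
Numerically: q_1* = 84, q_2* = 0.

q_1* = 84, q_2* = 0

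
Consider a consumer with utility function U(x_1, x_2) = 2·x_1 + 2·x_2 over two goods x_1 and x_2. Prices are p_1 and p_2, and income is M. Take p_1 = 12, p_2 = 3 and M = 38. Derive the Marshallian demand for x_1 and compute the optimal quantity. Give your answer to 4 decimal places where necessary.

x_1* = 0

Numerically: x_1* = 0, x_2* = 12.6667.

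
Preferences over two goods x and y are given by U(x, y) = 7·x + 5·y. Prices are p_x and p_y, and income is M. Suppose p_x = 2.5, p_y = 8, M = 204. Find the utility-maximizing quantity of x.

Linear utility — the consumer picks whichever good has higher MU/price: 7/2.5 = 2.8 vs 5/8 = 0.625.
x gives more utility per dollar, so spend all income on x: x* = M/p_x, y* = 0.
Numerically: x* = 81.6, y* = 0.

x* = 81.6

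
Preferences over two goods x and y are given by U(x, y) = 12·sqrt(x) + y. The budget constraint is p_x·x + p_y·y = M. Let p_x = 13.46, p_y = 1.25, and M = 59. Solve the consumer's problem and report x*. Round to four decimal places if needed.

Solve: √x = 6·p_y/p_x, so x*(p_x,p_y) = (6·p_y/p_x)², and y* = (M − p_x·x*)/p_y.
Plugging in: x* = (6·1.25/13.46)² = 0.3105.

x* = 0.3105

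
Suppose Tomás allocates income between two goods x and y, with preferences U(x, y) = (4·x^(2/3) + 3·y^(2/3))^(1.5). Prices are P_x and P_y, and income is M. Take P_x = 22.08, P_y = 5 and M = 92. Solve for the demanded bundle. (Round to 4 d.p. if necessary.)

MRS = MU_x/MU_y = (4/3)·(y/x)^(1/3). Set equal to P_x/P_y.
Solve for the ratio: y/x = [(3/4)·P_x/P_y]^(3).
Substitute y = (y/x)·x into the budget: x* = M/(P_x + P_y·(y/x)).
Numerically y/x = 36.330467, so x* = 92/(22.08 + 5·36.330467) = 0.4516 and y* = 36.330467·0.4516 = 16.4059.

x* = 0.4516, y* = 16.4059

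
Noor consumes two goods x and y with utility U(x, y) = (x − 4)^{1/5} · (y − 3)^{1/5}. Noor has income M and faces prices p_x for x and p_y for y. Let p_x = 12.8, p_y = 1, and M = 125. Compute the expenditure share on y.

Let x' = x−4, y' = y−3. MRS = y'/x' = p_x/p_y.
After buying the subsistence bundle (4, 3), a share 0.5 of the remaining income goes to x: x* = 4 + 0.5·(M − 4p_x − 3p_y)/p_x.
Discretionary income = 125 − 4·12.8 − 3·1 = 70.8; x* = 4 + 0.5·70.8/12.8 = 6.7656; y* = 3 + 0.5·70.8/1 = 38.4.
Expenditure on y: 1·38.4 = 38.4; share = 0.3072.

share on y = 0.3072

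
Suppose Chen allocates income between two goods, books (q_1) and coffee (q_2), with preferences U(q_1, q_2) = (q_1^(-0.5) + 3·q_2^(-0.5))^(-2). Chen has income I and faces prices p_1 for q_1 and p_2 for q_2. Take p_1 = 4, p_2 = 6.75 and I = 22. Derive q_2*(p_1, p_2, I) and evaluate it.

Substitute q_2 = (q_2/q_1)·q_1 into the budget: q_1* = I/(p_1 + p_2·(q_2/q_1)).
Numerically q_2/q_1 = 1.467523, so q_1* = 22/(4 + 6.75·1.467523) = 1.5821 and q_2* = 1.467523·1.5821 = 2.3217.

q_2* = 2.3217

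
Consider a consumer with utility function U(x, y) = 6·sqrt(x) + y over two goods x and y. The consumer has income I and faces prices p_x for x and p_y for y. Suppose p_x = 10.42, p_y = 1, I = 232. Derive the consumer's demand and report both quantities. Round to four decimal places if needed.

Plugging in: x* = (3·1/10.42)² = 0.0829, y* = 231.1363.

x* = 0.0829, y* = 231.1363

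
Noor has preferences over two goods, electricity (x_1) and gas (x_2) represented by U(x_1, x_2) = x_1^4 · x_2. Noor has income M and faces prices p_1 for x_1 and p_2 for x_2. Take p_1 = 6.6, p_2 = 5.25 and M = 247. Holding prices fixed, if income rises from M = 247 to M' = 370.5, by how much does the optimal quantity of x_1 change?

Tangency: MRS = 4·x_2/x_1 = p_1/p_2.
So 4·p_2·x_2 = p_1·x_1; combined with the budget, a share 0.8 of income goes to x_1.
Demand: x_1*(p_1,p_2,M) = 0.8·M/p_1 and x_2* = 0.2·M/p_2.
At p_1=6.6, p_2=5.25, M=247: x_1* = 0.8·247/6.6 = 29.9394.
At M' = 370.5: x_1* = 44.9091. Change: 44.9091 − 29.9394 = 14.9697.

Δx_1* = 14.9697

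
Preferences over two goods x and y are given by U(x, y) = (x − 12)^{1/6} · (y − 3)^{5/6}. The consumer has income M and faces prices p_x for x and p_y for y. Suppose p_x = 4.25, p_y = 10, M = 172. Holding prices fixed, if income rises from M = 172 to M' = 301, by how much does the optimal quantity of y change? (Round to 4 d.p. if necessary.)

Δy* = 10.75

Let x' = x−12, y' = y−3. MRS = (1/5)·y'/x' = p_x/p_y.
After buying the subsistence bundle (12, 3), a share 1/6 of the remaining income goes to x: x* = 12 + 1/6·(M − 12p_x − 3p_y)/p_x.
Discretionary income = 172 − 12·4.25 − 3·10 = 91; y* = 3 + 5/6·91/10 = 10.5833.
At M' = 301: y* = 21.3333. Change: 21.3333 − 10.5833 = 10.75.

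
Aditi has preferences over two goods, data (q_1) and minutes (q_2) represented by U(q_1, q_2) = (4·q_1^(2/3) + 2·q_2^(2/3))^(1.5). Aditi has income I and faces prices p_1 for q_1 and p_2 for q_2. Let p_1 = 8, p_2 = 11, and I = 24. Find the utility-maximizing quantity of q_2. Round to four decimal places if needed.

q_2* = 0.1353

MRS = MU_q_1/MU_q_2 = 2·(q_2/q_1)^(1/3). Set equal to p_1/p_2.
Solve for the ratio: q_2/q_1 = [(1/2)·p_1/p_2]^(3).
Substitute q_2 = (q_2/q_1)·q_1 into the budget: q_1* = I/(p_1 + p_2·(q_2/q_1)).
Numerically q_2/q_1 = 0.048084, so q_1* = 24/(8 + 11·0.048084) = 2.814 and q_2* = 0.048084·2.814 = 0.1353.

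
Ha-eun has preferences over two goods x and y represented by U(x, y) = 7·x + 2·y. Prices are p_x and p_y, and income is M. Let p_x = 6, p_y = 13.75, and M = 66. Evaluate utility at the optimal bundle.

Linear utility — the consumer picks whichever good has higher MU/price: 7/6 = 1.1667 vs 2/13.75 = 0.1455.
x gives more utility per dollar, so spend all income on x: x* = M/p_x, y* = 0.
Numerically: x* = 11, y* = 0.
Utility at the optimum: U(11, 0) = 77.

V = 77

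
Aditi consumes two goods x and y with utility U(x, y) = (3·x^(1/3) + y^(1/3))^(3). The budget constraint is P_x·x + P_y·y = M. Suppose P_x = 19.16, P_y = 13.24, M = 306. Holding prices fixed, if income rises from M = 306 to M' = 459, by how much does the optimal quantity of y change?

Δy* = 2.1724

Numerically y/x = 0.335027, so x* = 306/(19.16 + 13.24·0.335027) = 12.9684 and y* = 0.335027·12.9684 = 4.3448.
At M' = 459: y* = 6.5172. Change: 6.5172 − 4.3448 = 2.1724.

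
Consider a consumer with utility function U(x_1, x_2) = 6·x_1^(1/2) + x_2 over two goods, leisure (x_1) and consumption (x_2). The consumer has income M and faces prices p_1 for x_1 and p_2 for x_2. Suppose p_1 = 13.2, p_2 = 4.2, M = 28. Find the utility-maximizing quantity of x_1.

x_1* = 0.9112

Thus x_1* = (3·p_2/p_1)² — independent of M — with the rest of income spent on x_2.
Plugging in: x_1* = (3·4.2/13.2)² = 0.9112.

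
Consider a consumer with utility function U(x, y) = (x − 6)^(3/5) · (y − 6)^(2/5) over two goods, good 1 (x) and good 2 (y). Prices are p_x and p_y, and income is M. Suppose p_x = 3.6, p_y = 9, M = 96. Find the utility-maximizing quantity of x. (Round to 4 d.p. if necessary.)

x* = 9.4

MRS = (3/2)·(y−6)/(x−6). Tangency with p_x/p_y gives y−6 = (2/3)·(p_x/p_y)·(x−6).
Substituting into the budget: x* = 6 + 0.6·(M − 6·p_x − 6·p_y)/p_x, and y* = 6 + 0.4·(…)/p_y.
Discretionary income = 96 − 6·3.6 − 6·9 = 20.4; x* = 6 + 0.6·20.4/3.6 = 9.4.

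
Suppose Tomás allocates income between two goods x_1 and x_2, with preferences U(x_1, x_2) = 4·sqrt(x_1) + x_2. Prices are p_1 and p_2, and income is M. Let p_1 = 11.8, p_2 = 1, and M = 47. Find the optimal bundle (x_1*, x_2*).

Thus x_1* = (2·p_2/p_1)² — independent of M — with the rest of income spent on x_2.
Plugging in: x_1* = (2·1/11.8)² = 0.0287, x_2* = 46.661.

x_1* = 0.0287, x_2* = 46.661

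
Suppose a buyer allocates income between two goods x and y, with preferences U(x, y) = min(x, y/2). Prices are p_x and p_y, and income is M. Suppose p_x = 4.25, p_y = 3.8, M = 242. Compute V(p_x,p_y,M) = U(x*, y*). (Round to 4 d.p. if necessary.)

With perfect complements, no substitution: consume in ratio x:y = 1:2.
Budget: p_x·x + p_y·2·x = M, so (p_x + 2·p_y)·x = M.
Demand: x*(p_x,p_y,M) = M/(p_x + 2·p_y), y* = 2·M/(p_x + 2·p_y).
Here 4.25 + 2·3.8 = 11.85, giving x* = 20.4219 and y* = 40.8439.
Utility at the optimum: U(20.4219, 40.8439) = 20.4219.

V = 20.4219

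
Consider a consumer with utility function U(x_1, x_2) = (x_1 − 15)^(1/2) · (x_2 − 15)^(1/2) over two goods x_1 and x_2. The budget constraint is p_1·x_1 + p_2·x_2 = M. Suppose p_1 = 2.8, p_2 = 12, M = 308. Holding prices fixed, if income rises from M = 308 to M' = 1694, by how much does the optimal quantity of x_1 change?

Δx_1* = 247.5

This is Cobb-Douglas in (x_1−15, x_2−15): tangency gives 0.5·p_2·(x_2−15) = 0.5·p_1·(x_1−15).
After buying the subsistence bundle (15, 15), a share 0.5 of the remaining income goes to x_1: x_1* = 15 + 0.5·(M − 15p_1 − 15p_2)/p_1.
Discretionary income = 308 − 15·2.8 − 15·12 = 86; x_1* = 15 + 0.5·86/2.8 = 30.3571.
At M' = 1694: x_1* = 277.8571. Change: 277.8571 − 30.3571 = 247.5.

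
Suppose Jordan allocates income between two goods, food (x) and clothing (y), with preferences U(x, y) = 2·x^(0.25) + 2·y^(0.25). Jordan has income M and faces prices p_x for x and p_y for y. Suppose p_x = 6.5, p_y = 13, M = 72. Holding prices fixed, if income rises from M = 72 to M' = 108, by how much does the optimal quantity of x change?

Numerically y/x = 0.39685, so x* = 72/(6.5 + 13·0.39685) = 6.1755.
At M' = 108: x* = 9.2632. Change: 9.2632 − 6.1755 = 3.0877.

Δx* = 3.0877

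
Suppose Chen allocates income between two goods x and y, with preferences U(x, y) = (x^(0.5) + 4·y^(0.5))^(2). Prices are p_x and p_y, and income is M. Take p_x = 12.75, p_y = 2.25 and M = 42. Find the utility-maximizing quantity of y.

y* = 18.463

MRS = MU_x/MU_y = (1/4)·(y/x)^(0.5). Set equal to p_x/p_y.
Solve for the ratio: y/x = [4·p_x/p_y]^(2).
With the ratio pinned down, the budget gives x* = M/(p_x + p_y·(y/x)) and y* = (y/x)·x*.
Numerically y/x = 513.777778, so x* = 42/(12.75 + 2.25·513.777778) = 0.0359 and y* = 513.777778·0.0359 = 18.463.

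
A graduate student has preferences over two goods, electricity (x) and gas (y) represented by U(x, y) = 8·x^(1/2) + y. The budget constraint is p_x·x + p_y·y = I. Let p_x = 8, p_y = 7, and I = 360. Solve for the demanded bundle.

x* = 12.25, y* = 37.4286

Utility is quasi-linear in y; the FOC for x is 4/√x = p_x/p_y.
Solve: √x = 4·p_y/p_x, so x*(p_x,p_y) = (4·p_y/p_x)², and y* = (I − p_x·x*)/p_y.
Plugging in: x* = (4·7/8)² = 12.25, y* = 37.4286.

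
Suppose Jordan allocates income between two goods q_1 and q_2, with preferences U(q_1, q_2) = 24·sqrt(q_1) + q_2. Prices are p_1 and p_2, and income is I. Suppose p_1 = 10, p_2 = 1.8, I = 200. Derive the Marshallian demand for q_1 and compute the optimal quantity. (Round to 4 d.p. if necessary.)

Set MRS = p_1/p_2: 12·q_1^(−1/2) = p_1/p_2.
Solve: √q_1 = 12·p_2/p_1, so q_1*(p_1,p_2) = (12·p_2/p_1)², and q_2* = (I − p_1·q_1*)/p_2.
Plugging in: q_1* = (12·1.8/10)² = 4.6656.

q_1* = 4.6656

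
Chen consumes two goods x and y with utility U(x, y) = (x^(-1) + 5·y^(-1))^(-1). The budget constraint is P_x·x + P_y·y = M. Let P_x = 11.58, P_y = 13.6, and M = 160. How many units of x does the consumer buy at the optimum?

MRS = MU_x/MU_y = (1/5)·(y/x)^(2). Set equal to P_x/P_y.
Hence y/x = (5·P_x/P_y)^(1/(2)), i.e. raised to the 0.5 power.
With the ratio pinned down, the budget gives x* = M/(P_x + P_y·(y/x)) and y* = (y/x)·x*.
Numerically y/x = 2.063335, so x* = 160/(11.58 + 13.6·2.063335) = 4.0362.

x* = 4.0362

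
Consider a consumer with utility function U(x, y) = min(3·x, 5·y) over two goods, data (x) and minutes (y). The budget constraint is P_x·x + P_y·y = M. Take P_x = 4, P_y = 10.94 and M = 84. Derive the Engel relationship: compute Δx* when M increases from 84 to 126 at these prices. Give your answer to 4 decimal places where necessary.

Δx* = 3.9758

Leontief preferences: the optimum is at the kink where x/5 = y/3, i.e. y = (3/5)·x.
Budget: P_x·x + P_y·(3/5)·x = M, so (5·P_x + 3·P_y)·x = 5·M.
Demand: x*(P_x,P_y,M) = 5·M/(5·P_x + 3·P_y), y* = 3·M/(5·P_x + 3·P_y).
Here 5·4 + 3·10.94 = 52.82, giving x* = 7.9515.
At M' = 126: x* = 11.9273. Change: 11.9273 − 7.9515 = 3.9758.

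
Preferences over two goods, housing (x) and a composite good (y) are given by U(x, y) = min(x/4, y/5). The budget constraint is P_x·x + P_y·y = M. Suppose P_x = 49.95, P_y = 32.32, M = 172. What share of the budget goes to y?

Demand: x*(P_x,P_y,M) = 4·M/(4·P_x + 5·P_y), y* = 5·M/(4·P_x + 5·P_y).
Here 4·49.95 + 5·32.32 = 361.4, giving x* = 1.9037 and y* = 2.3796.
Expenditure on y: 32.32·2.3796 = 76.9098; share = 0.4471.

share on y = 0.4471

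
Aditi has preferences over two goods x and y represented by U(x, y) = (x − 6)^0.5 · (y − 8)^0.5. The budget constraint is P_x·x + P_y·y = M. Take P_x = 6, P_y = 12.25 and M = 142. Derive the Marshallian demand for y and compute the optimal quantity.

y* = 8.3265

Let x' = x−6, y' = y−8. MRS = y'/x' = P_x/P_y.
Substituting into the budget: x* = 6 + 0.5·(M − 6·P_x − 8·P_y)/P_x, and y* = 8 + 0.5·(…)/P_y.
Discretionary income = 142 − 6·6 − 8·12.25 = 8; y* = 8 + 0.5·8/12.25 = 8.3265.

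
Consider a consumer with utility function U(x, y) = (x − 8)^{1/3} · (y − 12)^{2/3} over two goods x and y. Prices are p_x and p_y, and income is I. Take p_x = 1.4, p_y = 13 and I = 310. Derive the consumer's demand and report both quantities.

Let x' = x−8, y' = y−12. MRS = (1/2)·y'/x' = p_x/p_y.
After buying the subsistence bundle (8, 12), a share 1/3 of the remaining income goes to x: x* = 8 + 1/3·(I − 8p_x − 12p_y)/p_x.
Discretionary income = 310 − 8·1.4 − 12·13 = 142.8; x* = 8 + 1/3·142.8/1.4 = 42; y* = 12 + 2/3·142.8/13 = 19.3231.

x* = 42, y* = 19.3231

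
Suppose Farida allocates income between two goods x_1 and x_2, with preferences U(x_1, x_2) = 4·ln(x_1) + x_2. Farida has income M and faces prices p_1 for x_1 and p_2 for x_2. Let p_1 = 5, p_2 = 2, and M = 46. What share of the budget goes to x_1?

share on x_1 = 0.1739

MU_x_1 = 4/x_1, MU_x_2 = 1. Tangency: 4/x_1 = p_1/p_2.
So x_1*(p_1,p_2) = 4·p_2/p_1, independent of income; and x_2* = (M − 4·p_2)/p_2.
At the given prices: x_1* = 4·2/5 = 1.6, and x_2* = 19.
Expenditure on x_1: 5·1.6 = 8; share = 0.1739.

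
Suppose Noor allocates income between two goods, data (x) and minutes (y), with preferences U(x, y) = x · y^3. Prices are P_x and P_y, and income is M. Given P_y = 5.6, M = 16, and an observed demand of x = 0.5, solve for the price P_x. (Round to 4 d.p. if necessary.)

Tangency: MRS = (1/3)·y/x = P_x/P_y.
Rearranging, P_y·y = 3·P_x·x. Substituting into the budget gives P_x·x·(1 + 3) = M.
Demand: x*(P_x,P_y,M) = 0.25·M/P_x and y* = 0.75·M/P_y.
Set x* = 0.5 in the demand function and solve for P_x: P_x = 8.

P_x = 8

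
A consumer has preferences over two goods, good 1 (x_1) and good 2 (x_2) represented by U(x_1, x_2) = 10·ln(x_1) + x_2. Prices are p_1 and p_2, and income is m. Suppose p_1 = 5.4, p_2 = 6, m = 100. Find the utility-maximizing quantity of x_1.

Set MRS = p_1/p_2: (10/x_1)/1 = p_1/p_2.
So x_1*(p_1,p_2) = 10·p_2/p_1, independent of income; and x_2* = (m − 10·p_2)/p_2.
At the given prices: x_1* = 10·6/5.4 = 11.1111.

x_1* = 11.1111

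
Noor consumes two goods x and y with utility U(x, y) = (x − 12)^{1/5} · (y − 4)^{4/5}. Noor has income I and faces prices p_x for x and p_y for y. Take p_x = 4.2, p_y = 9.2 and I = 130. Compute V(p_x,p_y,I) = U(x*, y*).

V = 3.2995

This is Cobb-Douglas in (x−12, y−4): tangency gives 0.2·p_y·(y−4) = 0.8·p_x·(x−12).
After buying the subsistence bundle (12, 4), a share 0.2 of the remaining income goes to x: x* = 12 + 0.2·(I − 12p_x − 4p_y)/p_x.
Discretionary income = 130 − 12·4.2 − 4·9.2 = 42.8; x* = 12 + 0.2·42.8/4.2 = 14.0381; y* = 4 + 0.8·42.8/9.2 = 7.7217.
Utility at the optimum: U(14.0381, 7.7217) = 3.2995.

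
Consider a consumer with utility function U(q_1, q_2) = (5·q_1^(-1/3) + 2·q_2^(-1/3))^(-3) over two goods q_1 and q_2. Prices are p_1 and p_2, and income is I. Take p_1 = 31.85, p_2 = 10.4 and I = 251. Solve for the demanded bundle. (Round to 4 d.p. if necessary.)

q_1* = 5.7098, q_2* = 6.6485

MU_q_1 ∝ 5·q_1^(-4/3), MU_q_2 ∝ 2·q_2^(-4/3), so MRS = (5/2)·(q_2/q_1)^(4/3) = p_1/p_2.
Solve for the ratio: q_2/q_1 = [(2/5)·p_1/p_2]^(0.75).
Substitute q_2 = (q_2/q_1)·q_1 into the budget: q_1* = I/(p_1 + p_2·(q_2/q_1)).
Numerically q_2/q_1 = 1.1644, so q_1* = 251/(31.85 + 10.4·1.1644) = 5.7098 and q_2* = 1.1644·5.7098 = 6.6485.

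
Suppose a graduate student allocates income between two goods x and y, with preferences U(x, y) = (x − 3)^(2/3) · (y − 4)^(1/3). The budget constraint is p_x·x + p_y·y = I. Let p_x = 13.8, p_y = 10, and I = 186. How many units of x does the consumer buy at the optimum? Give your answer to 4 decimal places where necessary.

MRS = 2·(y−4)/(x−3). Tangency with p_x/p_y gives y−4 = (1/2)·(p_x/p_y)·(x−3).
After buying the subsistence bundle (3, 4), a share 2/3 of the remaining income goes to x: x* = 3 + 2/3·(I − 3p_x − 4p_y)/p_x.
Discretionary income = 186 − 3·13.8 − 4·10 = 104.6; x* = 3 + 2/3·104.6/13.8 = 8.0531.

x* = 8.0531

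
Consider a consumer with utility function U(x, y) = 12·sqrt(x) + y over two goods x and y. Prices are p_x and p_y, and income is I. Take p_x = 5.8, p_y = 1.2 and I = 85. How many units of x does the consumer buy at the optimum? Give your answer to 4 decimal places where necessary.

x* = 1.541

Thus x* = (6·p_y/p_x)² — independent of I — with the rest of income spent on y.
Plugging in: x* = (6·1.2/5.8)² = 1.541.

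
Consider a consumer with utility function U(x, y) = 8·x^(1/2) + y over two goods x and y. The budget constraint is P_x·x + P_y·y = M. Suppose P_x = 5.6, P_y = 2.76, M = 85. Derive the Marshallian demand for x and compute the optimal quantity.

Plugging in: x* = (4·2.76/5.6)² = 3.8865.

x* = 3.8865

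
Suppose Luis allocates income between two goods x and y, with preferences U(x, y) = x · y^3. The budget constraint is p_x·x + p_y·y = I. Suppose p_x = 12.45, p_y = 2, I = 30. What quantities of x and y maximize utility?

x* = 0.6024, y* = 11.25

Tangency: MRS = (1/3)·y/x = p_x/p_y.
So p_y·y = 3·p_x·x; combined with the budget, a share 0.25 of income goes to x.
Demand: x*(p_x,p_y,I) = 0.25·I/p_x and y* = 0.75·I/p_y.
At p_x=12.45, p_y=2, I=30: x* = 0.25·30/12.45 = 0.6024, y* = 11.25.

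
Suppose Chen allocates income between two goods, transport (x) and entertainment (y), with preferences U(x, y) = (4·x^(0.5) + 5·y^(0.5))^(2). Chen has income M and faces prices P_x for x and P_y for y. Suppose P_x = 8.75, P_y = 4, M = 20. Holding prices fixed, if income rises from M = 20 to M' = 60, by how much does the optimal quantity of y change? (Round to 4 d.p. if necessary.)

With the ratio pinned down, the budget gives x* = M/(P_x + P_y·(y/x)) and y* = (y/x)·x*.
Numerically y/x = 7.476807, so x* = 20/(8.75 + 4·7.476807) = 0.5174 and y* = 7.476807·0.5174 = 3.8683.
At M' = 60: y* = 11.6048. Change: 11.6048 − 3.8683 = 7.7365.

Δy* = 7.7365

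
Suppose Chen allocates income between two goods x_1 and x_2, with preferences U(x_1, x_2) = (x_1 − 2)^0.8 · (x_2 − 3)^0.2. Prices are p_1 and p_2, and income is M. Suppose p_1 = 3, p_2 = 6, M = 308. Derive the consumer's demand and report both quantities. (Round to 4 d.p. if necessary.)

After buying the subsistence bundle (2, 3), a share 0.8 of the remaining income goes to x_1: x_1* = 2 + 0.8·(M − 2p_1 − 3p_2)/p_1.
Discretionary income = 308 − 2·3 − 3·6 = 284; x_1* = 2 + 0.8·284/3 = 77.7333; x_2* = 3 + 0.2·284/6 = 12.4667.

x_1* = 77.7333, x_2* = 12.4667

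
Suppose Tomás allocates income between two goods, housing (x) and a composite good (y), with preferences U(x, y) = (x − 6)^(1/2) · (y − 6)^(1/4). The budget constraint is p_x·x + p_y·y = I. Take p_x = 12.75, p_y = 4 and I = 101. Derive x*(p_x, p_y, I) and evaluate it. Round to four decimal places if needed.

x* = 6.0261

Let x' = x−6, y' = y−6. MRS = 2·y'/x' = p_x/p_y.
After buying the subsistence bundle (6, 6), a share 2/3 of the remaining income goes to x: x* = 6 + 2/3·(I − 6p_x − 6p_y)/p_x.
Discretionary income = 101 − 6·12.75 − 6·4 = 0.5; x* = 6 + 2/3·0.5/12.75 = 6.0261.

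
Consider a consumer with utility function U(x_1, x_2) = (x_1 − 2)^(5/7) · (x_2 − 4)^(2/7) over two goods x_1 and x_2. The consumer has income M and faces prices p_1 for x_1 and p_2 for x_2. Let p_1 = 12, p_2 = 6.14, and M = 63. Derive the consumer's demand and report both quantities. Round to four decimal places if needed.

x_1* = 2.8595, x_2* = 4.6719

This is Cobb-Douglas in (x_1−2, x_2−4): tangency gives 5/7·p_2·(x_2−4) = 2/7·p_1·(x_1−2).
After buying the subsistence bundle (2, 4), a share 5/7 of the remaining income goes to x_1: x_1* = 2 + 5/7·(M − 2p_1 − 4p_2)/p_1.
Discretionary income = 63 − 2·12 − 4·6.14 = 14.44; x_1* = 2 + 5/7·14.44/12 = 2.8595; x_2* = 4 + 2/7·14.44/6.14 = 4.6719.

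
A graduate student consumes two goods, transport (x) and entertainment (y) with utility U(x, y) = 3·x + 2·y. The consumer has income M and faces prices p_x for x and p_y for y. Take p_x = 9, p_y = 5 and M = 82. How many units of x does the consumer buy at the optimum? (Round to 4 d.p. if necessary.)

x* = 0

y gives more utility per dollar, so spend all income on y: y* = M/p_y, x* = 0.
Numerically: x* = 0, y* = 16.4.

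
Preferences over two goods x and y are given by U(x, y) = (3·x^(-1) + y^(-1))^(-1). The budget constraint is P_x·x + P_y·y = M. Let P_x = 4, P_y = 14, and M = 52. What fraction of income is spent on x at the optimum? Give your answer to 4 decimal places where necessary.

share on x = 0.4807

Substitute y = (y/x)·x into the budget: x* = M/(P_x + P_y·(y/x)).
Numerically y/x = 0.308607, so x* = 52/(4 + 14·0.308607) = 6.2496 and y* = 0.308607·6.2496 = 1.9287.
Expenditure on x: 4·6.2496 = 24.9985; share = 0.4807.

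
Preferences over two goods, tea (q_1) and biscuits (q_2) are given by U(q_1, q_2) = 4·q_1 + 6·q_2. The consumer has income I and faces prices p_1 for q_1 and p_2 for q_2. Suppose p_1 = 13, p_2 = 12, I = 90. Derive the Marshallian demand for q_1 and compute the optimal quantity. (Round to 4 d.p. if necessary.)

q_1* = 0

q_2 gives more utility per dollar, so spend all income on q_2: q_2* = I/p_2, q_1* = 0.
Numerically: q_1* = 0, q_2* = 7.5.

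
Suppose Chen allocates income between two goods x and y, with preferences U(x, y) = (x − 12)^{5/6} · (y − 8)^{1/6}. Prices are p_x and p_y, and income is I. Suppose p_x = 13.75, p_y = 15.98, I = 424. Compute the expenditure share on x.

share on x = 0.6469

Discretionary income = 424 − 12·13.75 − 8·15.98 = 131.16; x* = 12 + 5/6·131.16/13.75 = 19.9491; y* = 8 + 1/6·131.16/15.98 = 9.368.
Expenditure on x: 13.75·19.9491 = 274.3; share = 0.6469.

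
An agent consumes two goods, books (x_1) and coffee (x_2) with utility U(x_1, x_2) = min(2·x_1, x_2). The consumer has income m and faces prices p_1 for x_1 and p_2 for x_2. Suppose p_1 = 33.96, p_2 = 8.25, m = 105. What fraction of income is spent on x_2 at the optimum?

share on x_2 = 0.327

With perfect complements, no substitution: consume in ratio x_1:x_2 = 1:2.
Budget: p_1·x_1 + p_2·2·x_1 = m, so (p_1 + 2·p_2)·x_1 = m.
Demand: x_1*(p_1,p_2,m) = m/(p_1 + 2·p_2), x_2* = 2·m/(p_1 + 2·p_2).
Here 33.96 + 2·8.25 = 50.46, giving x_1* = 2.0809 and x_2* = 4.1617.
Expenditure on x_2: 8.25·4.1617 = 34.3341; share = 0.327.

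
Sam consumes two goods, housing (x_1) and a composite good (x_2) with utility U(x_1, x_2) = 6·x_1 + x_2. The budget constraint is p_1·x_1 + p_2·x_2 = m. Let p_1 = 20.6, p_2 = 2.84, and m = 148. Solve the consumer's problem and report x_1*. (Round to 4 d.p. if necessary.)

x_1* = 0

x_2 gives more utility per dollar, so spend all income on x_2: x_2* = m/p_2, x_1* = 0.
Numerically: x_1* = 0, x_2* = 52.1127.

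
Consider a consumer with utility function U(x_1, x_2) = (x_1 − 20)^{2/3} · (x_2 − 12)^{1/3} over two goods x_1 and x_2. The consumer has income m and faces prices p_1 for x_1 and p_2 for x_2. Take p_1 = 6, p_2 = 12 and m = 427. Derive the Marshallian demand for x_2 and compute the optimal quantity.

x_2* = 16.5278

MRS = 2·(x_2−12)/(x_1−20). Tangency with p_1/p_2 gives x_2−12 = (1/2)·(p_1/p_2)·(x_1−20).
After buying the subsistence bundle (20, 12), a share 2/3 of the remaining income goes to x_1: x_1* = 20 + 2/3·(m − 20p_1 − 12p_2)/p_1.
Discretionary income = 427 − 20·6 − 12·12 = 163; x_2* = 12 + 1/3·163/12 = 16.5278.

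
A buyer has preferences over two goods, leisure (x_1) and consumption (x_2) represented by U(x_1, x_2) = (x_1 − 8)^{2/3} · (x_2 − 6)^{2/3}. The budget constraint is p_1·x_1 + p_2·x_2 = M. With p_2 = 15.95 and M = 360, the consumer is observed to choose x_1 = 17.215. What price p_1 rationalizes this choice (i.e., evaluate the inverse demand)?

This is Cobb-Douglas in (x_1−8, x_2−6): tangency gives 2/3·p_2·(x_2−6) = 2/3·p_1·(x_1−8).
Substituting into the budget: x_1* = 8 + 0.5·(M − 8·p_1 − 6·p_2)/p_1, and x_2* = 6 + 0.5·(…)/p_2.
Set x_1* = 17.215 in the demand function and solve for p_1: p_1 = 10.

p_1 = 10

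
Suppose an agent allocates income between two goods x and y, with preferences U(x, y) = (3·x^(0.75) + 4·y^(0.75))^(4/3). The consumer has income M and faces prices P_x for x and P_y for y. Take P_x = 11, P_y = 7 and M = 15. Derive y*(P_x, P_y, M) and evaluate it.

From the CES first-order condition, (3/4)·(y/x)^(0.25) = P_x/P_y.
Solve for the ratio: y/x = [(4/3)·P_x/P_y]^(4).
With the ratio pinned down, the budget gives x* = M/(P_x + P_y·(y/x)) and y* = (y/x)·x*.
Numerically y/x = 19.272299, so x* = 15/(11 + 7·19.272299) = 0.1028 and y* = 19.272299·0.1028 = 1.9813.

y* = 1.9813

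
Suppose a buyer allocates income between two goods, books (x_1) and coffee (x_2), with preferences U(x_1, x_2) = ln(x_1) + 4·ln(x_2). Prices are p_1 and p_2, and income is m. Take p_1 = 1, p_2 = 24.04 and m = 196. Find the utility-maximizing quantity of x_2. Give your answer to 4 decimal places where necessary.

x_2* = 6.5225

Demand: x_1*(p_1,p_2,m) = 0.2·m/p_1 and x_2* = 0.8·m/p_2.
At p_1=1, p_2=24.04, m=196: x_2* = 0.8·196/24.04 = 6.5225.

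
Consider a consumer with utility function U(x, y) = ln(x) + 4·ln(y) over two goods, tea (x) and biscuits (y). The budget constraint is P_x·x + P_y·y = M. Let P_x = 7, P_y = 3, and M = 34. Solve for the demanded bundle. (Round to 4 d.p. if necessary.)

At P_x=7, P_y=3, M=34: x* = 0.2·34/7 = 0.9714, y* = 9.0667.

x* = 0.9714, y* = 9.0667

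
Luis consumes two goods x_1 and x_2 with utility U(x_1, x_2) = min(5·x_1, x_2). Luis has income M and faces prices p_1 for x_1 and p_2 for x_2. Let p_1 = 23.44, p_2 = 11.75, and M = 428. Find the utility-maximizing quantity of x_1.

With perfect complements, no substitution: consume in ratio x_1:x_2 = 1:5.
Budget: p_1·x_1 + p_2·5·x_1 = M, so (p_1 + 5·p_2)·x_1 = M.
Demand: x_1*(p_1,p_2,M) = M/(p_1 + 5·p_2), x_2* = 5·M/(p_1 + 5·p_2).
Here 23.44 + 5·11.75 = 82.19, giving x_1* = 5.2074.

x_1* = 5.2074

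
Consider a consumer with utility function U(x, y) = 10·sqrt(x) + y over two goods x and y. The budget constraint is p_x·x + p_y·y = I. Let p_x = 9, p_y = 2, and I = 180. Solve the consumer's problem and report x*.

x* = 1.2346

Solve: √x = 5·p_y/p_x, so x*(p_x,p_y) = (5·p_y/p_x)², and y* = (I − p_x·x*)/p_y.
Plugging in: x* = (5·2/9)² = 1.2346.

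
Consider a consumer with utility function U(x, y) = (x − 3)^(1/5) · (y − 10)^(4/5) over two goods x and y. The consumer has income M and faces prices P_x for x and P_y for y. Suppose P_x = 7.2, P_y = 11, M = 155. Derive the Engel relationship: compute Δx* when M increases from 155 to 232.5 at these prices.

Let x' = x−3, y' = y−10. MRS = (1/4)·y'/x' = P_x/P_y.
After buying the subsistence bundle (3, 10), a share 0.2 of the remaining income goes to x: x* = 3 + 0.2·(M − 3P_x − 10P_y)/P_x.
Discretionary income = 155 − 3·7.2 − 10·11 = 23.4; x* = 3 + 0.2·23.4/7.2 = 3.65.
At M' = 232.5: x* = 5.8028. Change: 5.8028 − 3.65 = 2.1528.

Δx* = 2.1528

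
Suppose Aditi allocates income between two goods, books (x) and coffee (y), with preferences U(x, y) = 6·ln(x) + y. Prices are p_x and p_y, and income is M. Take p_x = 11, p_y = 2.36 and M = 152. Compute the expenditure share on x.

MU_x = 6/x, MU_y = 1. Tangency: 6/x = p_x/p_y.
So x*(p_x,p_y) = 6·p_y/p_x, independent of income; and y* = (M − 6·p_y)/p_y.
At the given prices: x* = 6·2.36/11 = 1.2873, and y* = 58.4068.
Expenditure on x: 11·1.2873 = 14.16; share = 0.0932.

share on x = 0.0932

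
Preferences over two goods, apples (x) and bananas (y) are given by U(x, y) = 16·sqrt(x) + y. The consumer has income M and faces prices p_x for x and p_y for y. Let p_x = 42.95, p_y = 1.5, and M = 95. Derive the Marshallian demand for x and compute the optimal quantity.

x* = 0.0781

MU_x = 8/√x, MU_y = 1. Tangency: 8/√x = p_x/p_y.
Thus x* = (8·p_y/p_x)² — independent of M — with the rest of income spent on y.
Plugging in: x* = (8·1.5/42.95)² = 0.0781.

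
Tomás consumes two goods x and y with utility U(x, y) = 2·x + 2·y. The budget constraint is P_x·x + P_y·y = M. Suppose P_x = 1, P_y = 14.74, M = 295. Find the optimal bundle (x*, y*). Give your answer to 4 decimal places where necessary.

x* = 295, y* = 0

Linear utility — the consumer picks whichever good has higher MU/price: 2/1 = 2 vs 2/14.74 = 0.1357.
x gives more utility per dollar, so spend all income on x: x* = M/P_x, y* = 0.
Numerically: x* = 295, y* = 0.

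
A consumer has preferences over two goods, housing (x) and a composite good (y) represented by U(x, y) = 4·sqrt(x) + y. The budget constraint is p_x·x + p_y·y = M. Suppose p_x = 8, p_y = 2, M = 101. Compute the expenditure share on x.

share on x = 0.0198

Utility is quasi-linear in y; the FOC for x is 2/√x = p_x/p_y.
Solve: √x = 2·p_y/p_x, so x*(p_x,p_y) = (2·p_y/p_x)², and y* = (M − p_x·x*)/p_y.
Plugging in: x* = (2·2/8)² = 0.25, y* = 49.5.
Expenditure on x: 8·0.25 = 2; share = 0.0198.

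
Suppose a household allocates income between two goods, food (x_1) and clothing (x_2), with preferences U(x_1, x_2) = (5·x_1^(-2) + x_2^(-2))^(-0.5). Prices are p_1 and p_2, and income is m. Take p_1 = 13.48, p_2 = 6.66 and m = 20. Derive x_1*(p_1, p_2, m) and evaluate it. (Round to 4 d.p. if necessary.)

x_1* = 1.0866

From the CES first-order condition, 5·(x_2/x_1)^(3) = p_1/p_2.
Solve for the ratio: x_2/x_1 = [(1/5)·p_1/p_2]^(1/3).
Substitute x_2 = (x_2/x_1)·x_1 into the budget: x_1* = m/(p_1 + p_2·(x_2/x_1)).
Numerically x_2/x_1 = 0.739745, so x_1* = 20/(13.48 + 6.66·0.739745) = 1.0866.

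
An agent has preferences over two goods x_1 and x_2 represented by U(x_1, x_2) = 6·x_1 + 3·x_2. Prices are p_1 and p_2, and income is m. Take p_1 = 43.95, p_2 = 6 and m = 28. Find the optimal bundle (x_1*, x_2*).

x_1* = 0, x_2* = 4.6667

Linear utility — the consumer picks whichever good has higher MU/price: 6/43.95 = 0.1365 vs 3/6 = 0.5.
x_2 gives more utility per dollar, so spend all income on x_2: x_2* = m/p_2, x_1* = 0.
Numerically: x_1* = 0, x_2* = 4.6667.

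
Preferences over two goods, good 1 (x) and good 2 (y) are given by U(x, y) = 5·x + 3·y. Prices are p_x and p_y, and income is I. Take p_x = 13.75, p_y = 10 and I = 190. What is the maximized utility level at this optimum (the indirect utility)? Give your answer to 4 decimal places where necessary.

V = 69.0909

Perfect substitutes: compare marginal utility per dollar. 5/p_x vs 3/p_y → 0.3636 vs 0.3.
x gives more utility per dollar, so spend all income on x: x* = I/p_x, y* = 0.
Numerically: x* = 13.8182, y* = 0.
Utility at the optimum: U(13.8182, 0) = 69.0909.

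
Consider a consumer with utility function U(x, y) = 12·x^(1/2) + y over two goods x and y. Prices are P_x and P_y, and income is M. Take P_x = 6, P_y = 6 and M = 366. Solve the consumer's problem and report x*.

x* = 36

MU_x = 6/√x, MU_y = 1. Tangency: 6/√x = P_x/P_y.
Thus x* = (6·P_y/P_x)² — independent of M — with the rest of income spent on y.
Plugging in: x* = (6·6/6)² = 36.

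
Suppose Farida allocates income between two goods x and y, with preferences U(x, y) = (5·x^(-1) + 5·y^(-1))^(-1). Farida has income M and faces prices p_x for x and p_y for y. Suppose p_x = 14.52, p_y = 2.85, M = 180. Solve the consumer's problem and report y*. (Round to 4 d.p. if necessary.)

MU_x ∝ 5·x^(-2), MU_y ∝ 5·y^(-2), so MRS = (y/x)^(2) = p_x/p_y.
Hence y/x = (p_x/p_y)^(1/(2)), i.e. raised to the 0.5 power.
With the ratio pinned down, the budget gives x* = M/(p_x + p_y·(y/x)) and y* = (y/x)·x*.
Numerically y/x = 2.257152, so x* = 180/(14.52 + 2.85·2.257152) = 8.5907 and y* = 2.257152·8.5907 = 19.3905.

y* = 19.3905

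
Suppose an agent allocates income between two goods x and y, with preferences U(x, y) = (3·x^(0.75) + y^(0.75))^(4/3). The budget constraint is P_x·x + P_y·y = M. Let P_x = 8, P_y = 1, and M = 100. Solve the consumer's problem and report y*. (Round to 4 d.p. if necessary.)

y* = 86.3406

From the CES first-order condition, 3·(y/x)^(0.25) = P_x/P_y.
Hence y/x = ((1/3)·P_x/P_y)^(1/(0.25)), i.e. raised to the 4 power.
Substitute y = (y/x)·x into the budget: x* = M/(P_x + P_y·(y/x)).
Numerically y/x = 50.567901, so x* = 100/(8 + 1·50.567901) = 1.7074 and y* = 50.567901·1.7074 = 86.3406.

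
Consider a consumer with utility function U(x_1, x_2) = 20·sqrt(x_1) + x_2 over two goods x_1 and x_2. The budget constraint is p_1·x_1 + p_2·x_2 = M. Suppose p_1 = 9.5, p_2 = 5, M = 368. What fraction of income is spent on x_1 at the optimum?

share on x_1 = 0.7151

MU_x_1 = 10/√x_1, MU_x_2 = 1. Tangency: 10/√x_1 = p_1/p_2.
Thus x_1* = (10·p_2/p_1)² — independent of M — with the rest of income spent on x_2.
Plugging in: x_1* = (10·5/9.5)² = 27.7008, x_2* = 20.9684.
Expenditure on x_1: 9.5·27.7008 = 263.1579; share = 0.7151.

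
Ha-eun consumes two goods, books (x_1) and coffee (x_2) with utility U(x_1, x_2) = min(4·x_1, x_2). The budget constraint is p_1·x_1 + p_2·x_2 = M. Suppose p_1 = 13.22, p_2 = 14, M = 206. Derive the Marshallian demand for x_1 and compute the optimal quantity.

With perfect complements, no substitution: consume in ratio x_1:x_2 = 1:4.
Budget: p_1·x_1 + p_2·4·x_1 = M, so (p_1 + 4·p_2)·x_1 = M.
Demand: x_1*(p_1,p_2,M) = M/(p_1 + 4·p_2), x_2* = 4·M/(p_1 + 4·p_2).
Here 13.22 + 4·14 = 69.22, giving x_1* = 2.976.

x_1* = 2.976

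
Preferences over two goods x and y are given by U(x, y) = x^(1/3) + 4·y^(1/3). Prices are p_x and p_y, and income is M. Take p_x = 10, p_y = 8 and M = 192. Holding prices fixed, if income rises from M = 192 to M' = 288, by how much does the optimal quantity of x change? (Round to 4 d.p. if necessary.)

Δx* = 0.9654

MU_x ∝ x^(-2/3), MU_y ∝ 4·y^(-2/3), so MRS = (1/4)·(y/x)^(2/3) = p_x/p_y.
Solve for the ratio: y/x = [4·p_x/p_y]^(1.5).
Substitute y = (y/x)·x into the budget: x* = M/(p_x + p_y·(y/x)).
Numerically y/x = 11.18034, so x* = 192/(10 + 8·11.18034) = 1.9308.
At M' = 288: x* = 2.8961. Change: 2.8961 − 1.9308 = 0.9654.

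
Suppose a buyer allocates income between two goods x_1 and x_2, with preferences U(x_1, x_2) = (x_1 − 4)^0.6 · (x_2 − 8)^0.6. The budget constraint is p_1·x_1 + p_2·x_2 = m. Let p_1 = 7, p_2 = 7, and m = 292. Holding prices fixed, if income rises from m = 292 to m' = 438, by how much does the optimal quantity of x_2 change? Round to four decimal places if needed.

Δx_2* = 10.4286

This is Cobb-Douglas in (x_1−4, x_2−8): tangency gives 0.6·p_2·(x_2−8) = 0.6·p_1·(x_1−4).
After buying the subsistence bundle (4, 8), a share 0.5 of the remaining income goes to x_1: x_1* = 4 + 0.5·(m − 4p_1 − 8p_2)/p_1.
Discretionary income = 292 − 4·7 − 8·7 = 208; x_2* = 8 + 0.5·208/7 = 22.8571.
At m' = 438: x_2* = 33.2857. Change: 33.2857 − 22.8571 = 10.4286.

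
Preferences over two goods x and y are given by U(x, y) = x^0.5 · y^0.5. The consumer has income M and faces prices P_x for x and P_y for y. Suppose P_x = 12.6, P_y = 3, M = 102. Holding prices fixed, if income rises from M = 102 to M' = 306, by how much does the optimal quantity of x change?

MU_x/MU_y = (0.5·y)/(0.5·x); tangency sets this equal to P_x/P_y.
So 0.5·P_y·y = 0.5·P_x·x; combined with the budget, a share 0.5 of income goes to x.
Demand: x*(P_x,P_y,M) = 0.5·M/P_x and y* = 0.5·M/P_y.
At P_x=12.6, P_y=3, M=102: x* = 0.5·102/12.6 = 4.0476.
At M' = 306: x* = 12.1429. Change: 12.1429 − 4.0476 = 8.0952.

Δx* = 8.0952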